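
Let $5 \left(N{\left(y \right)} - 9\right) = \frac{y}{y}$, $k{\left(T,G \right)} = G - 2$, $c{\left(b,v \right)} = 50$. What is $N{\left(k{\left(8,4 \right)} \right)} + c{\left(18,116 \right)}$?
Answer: $\frac{296}{5} \approx 59.2$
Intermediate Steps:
$k{\left(T,G \right)} = -2 + G$ ($k{\left(T,G \right)} = G - 2 = -2 + G$)
$N{\left(y \right)} = \frac{46}{5}$ ($N{\left(y \right)} = 9 + \frac{y \frac{1}{y}}{5} = 9 + \frac{1}{5} \cdot 1 = 9 + \frac{1}{5} = \frac{46}{5}$)
$N{\left(k{\left(8,4 \right)} \right)} + c{\left(18,116 \right)} = \frac{46}{5} + 50 = \frac{296}{5}$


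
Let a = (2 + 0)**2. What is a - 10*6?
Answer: -56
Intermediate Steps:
a = 4 (a = 2**2 = 4)
a - 10*6 = 4 - 10*6 = 4 - 60 = -56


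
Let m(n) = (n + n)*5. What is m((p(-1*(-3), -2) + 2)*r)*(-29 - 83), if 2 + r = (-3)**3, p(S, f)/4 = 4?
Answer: 584640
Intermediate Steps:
p(S, f) = 16 (p(S, f) = 4*4 = 16)
r = -29 (r = -2 + (-3)**3 = -2 - 27 = -29)
m(n) = 10*n (m(n) = (2*n)*5 = 10*n)
m((p(-1*(-3), -2) + 2)*r)*(-29 - 83) = (10*((16 + 2)*(-29)))*(-29 - 83) = (10*(18*(-29)))*(-112) = (10*(-522))*(-112) = -5220*(-112) = 584640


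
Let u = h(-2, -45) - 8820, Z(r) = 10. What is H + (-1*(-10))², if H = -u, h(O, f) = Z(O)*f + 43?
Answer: 9327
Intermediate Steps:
h(O, f) = 43 + 10*f (h(O, f) = 10*f + 43 = 43 + 10*f)
u = -9227 (u = (43 + 10*(-45)) - 8820 = (43 - 450) - 8820 = -407 - 8820 = -9227)
H = 9227 (H = -1*(-9227) = 9227)
H + (-1*(-10))² = 9227 + (-1*(-10))² = 9227 + 10² = 9227 + 100 = 9327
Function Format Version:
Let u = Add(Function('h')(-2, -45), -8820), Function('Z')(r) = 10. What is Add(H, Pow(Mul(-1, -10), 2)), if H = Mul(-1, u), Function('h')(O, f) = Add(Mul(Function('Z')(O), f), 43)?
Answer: 9327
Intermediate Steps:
Function('h')(O, f) = Add(43, Mul(10, f)) (Function('h')(O, f) = Add(Mul(10, f), 43) = Add(43, Mul(10, f)))
u = -9227 (u = Add(Add(43, Mul(10, -45)), -8820) = Add(Add(43, -450), -8820) = Add(-407, -8820) = -9227)
H = 9227 (H = Mul(-1, -9227) = 9227)
Add(H, Pow(Mul(-1, -10), 2)) = Add(9227, Pow(Mul(-1, -10), 2)) = Add(9227, Pow(10, 2)) = Add(9227, 100) = 9327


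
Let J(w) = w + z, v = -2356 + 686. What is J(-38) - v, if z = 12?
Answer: 1644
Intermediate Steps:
v = -1670
J(w) = 12 + w (J(w) = w + 12 = 12 + w)
J(-38) - v = (12 - 38) - 1*(-1670) = -26 + 1670 = 1644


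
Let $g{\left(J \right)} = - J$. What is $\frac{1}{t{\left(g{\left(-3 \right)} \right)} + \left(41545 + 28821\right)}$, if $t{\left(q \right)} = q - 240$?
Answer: $\frac{1}{70129} \approx 1.4259 \cdot 10^{-5}$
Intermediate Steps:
$t{\left(q \right)} = -240 + q$
$\frac{1}{t{\left(g{\left(-3 \right)} \right)} + \left(41545 + 28821\right)} = \frac{1}{\left(-240 - -3\right) + \left(41545 + 28821\right)} = \frac{1}{\left(-240 + 3\right) + 70366} = \frac{1}{-237 + 70366} = \frac{1}{70129}$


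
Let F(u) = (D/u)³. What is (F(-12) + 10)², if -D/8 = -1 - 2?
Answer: 4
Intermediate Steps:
D = 24 (D = -8*(-1 - 2) = -8*(-3) = 24)
F(u) = 13824/u³ (F(u) = (24/u)³ = 13824/u³)
(F(-12) + 10)² = (13824/(-12)³ + 10)² = (13824*(-1/1728) + 10)² = (-8 + 10)² = 2² = 4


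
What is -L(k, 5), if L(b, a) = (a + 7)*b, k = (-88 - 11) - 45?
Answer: 1728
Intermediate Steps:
k = -144 (k = -99 - 45 = -144)
L(b, a) = b*(7 + a) (L(b, a) = (7 + a)*b = b*(7 + a))
-L(k, 5) = -(-144)*(7 + 5) = -(-144)*12 = -1*(-1728) = 1728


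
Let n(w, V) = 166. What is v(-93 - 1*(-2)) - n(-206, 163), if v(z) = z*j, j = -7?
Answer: 471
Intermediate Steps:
v(z) = -7*z (v(z) = z*(-7) = -7*z)
v(-93 - 1*(-2)) - n(-206, 163) = -7*(-93 - 1*(-2)) - 1*166 = -7*(-93 + 2) - 166 = -7*(-91) - 166 = 637 - 166 = 471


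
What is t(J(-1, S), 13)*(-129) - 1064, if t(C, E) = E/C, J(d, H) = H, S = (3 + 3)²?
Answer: -13327/12 ≈ -1110.6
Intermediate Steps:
S = 36 (S = 6² = 36)
t(J(-1, S), 13)*(-129) - 1064 = (13/36)*(-129) - 1064 = -559/12 - 1064 = -13327/12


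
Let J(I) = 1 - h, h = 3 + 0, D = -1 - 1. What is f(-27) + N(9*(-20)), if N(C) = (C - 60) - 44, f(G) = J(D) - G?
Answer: -259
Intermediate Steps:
D = -2
h = 3
J(I) = -2 (J(I) = 1 - 1*3 = 1 - 3 = -2)
f(G) = -2 - G
N(C) = -104 + C (N(C) = (-60 + C) - 44 = -104 + C)
f(-27) + N(9*(-20)) = (-2 - 1*(-27)) + (-104 + 9*(-20)) = (-2 + 27) + (-104 - 180) = 25 - 284 = -259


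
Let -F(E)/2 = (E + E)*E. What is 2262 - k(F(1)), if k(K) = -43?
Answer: 2305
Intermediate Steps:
F(E) = -4*E² (F(E) = -2*(E + E)*E = -2*2*E*E = -4*E²)
2262 - k(F(1)) = 2262 - 1*(-43) = 2262 + 43 = 2305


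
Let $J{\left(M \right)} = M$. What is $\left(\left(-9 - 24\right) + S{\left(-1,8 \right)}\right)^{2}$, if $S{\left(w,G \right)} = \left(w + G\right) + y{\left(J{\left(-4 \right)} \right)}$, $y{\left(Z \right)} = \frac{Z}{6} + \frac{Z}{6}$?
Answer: $\frac{6724}{9} \approx 747.11$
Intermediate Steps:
$y{\left(Z \right)} = \frac{Z}{3}$ ($y{\left(Z \right)} = Z \frac{1}{6} + Z \frac{1}{6} = \frac{Z}{6} + \frac{Z}{6} = \frac{Z}{3}$)
$S{\left(w,G \right)} = - \frac{4}{3} + G + w$ ($S{\left(w,G \right)} = \left(w + G\right) + \frac{1}{3} \left(-4\right) = \left(G + w\right) - \frac{4}{3} = - \frac{4}{3} + G + w$)
$\left(\left(-9 - 24\right) + S{\left(-1,8 \right)}\right)^{2} = \left(\left(-9 - 24\right) - - \frac{17}{3}\right)^{2} = \left(-33 + \frac{17}{3}\right)^{2} = \left(- \frac{82}{3}\right)^{2} = \frac{6724}{9}$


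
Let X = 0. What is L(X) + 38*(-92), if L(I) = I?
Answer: -3496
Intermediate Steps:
L(X) + 38*(-92) = 0 + 38*(-92) = 0 - 3496 = -3496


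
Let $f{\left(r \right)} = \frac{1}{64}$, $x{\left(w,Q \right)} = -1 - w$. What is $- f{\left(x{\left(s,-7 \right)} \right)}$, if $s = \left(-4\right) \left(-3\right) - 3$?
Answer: $- \frac{1}{64} \approx -0.015625$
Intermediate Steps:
$s = 9$ ($s = 12 - 3 = 9$)
$f{\left(r \right)} = \frac{1}{64}$
$- f{\left(x{\left(s,-7 \right)} \right)} = \left(-1\right) \frac{1}{64} = - \frac{1}{64}$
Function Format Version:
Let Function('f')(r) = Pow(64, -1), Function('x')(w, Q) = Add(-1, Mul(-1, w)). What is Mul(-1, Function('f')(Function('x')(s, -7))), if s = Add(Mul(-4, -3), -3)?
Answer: Rational(-1, 64) ≈ -0.015625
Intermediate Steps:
s = 9 (s = Add(12, -3) = 9)
Function('f')(r) = Rational(1, 64)
Mul(-1, Function('f')(Function('x')(s, -7))) = Mul(-1, Rational(1, 64)) = Rational(-1, 64)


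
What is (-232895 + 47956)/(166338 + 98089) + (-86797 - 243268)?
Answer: -87278282694/264427 ≈ -3.3007e+5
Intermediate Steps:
(-232895 + 47956)/(166338 + 98089) + (-86797 - 243268) = -184939/264427 - 330065 = -87278282694/264427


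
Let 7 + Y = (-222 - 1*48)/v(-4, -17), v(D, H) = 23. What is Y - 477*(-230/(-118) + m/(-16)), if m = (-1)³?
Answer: -21240793/21712 ≈ -978.30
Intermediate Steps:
m = -1
Y = -431/23 (Y = -7 + (-222 - 1*48)/23 = -7 + (-222 - 48)*(1/23) = -7 - 270*1/23 = -7 - 270/23 = -431/23 ≈ -18.739)
Y - 477*(-230/(-118) + m/(-16)) = -431/23 - 477*(-230/(-118) - 1/(-16)) = -431/23 - 477*(-230*(-1/118) - 1*(-1/16)) = -431/23 - 477*(115/59 + 1/16) = -431/23 - 477*1899/944 = -431/23 - 905823/944 = -21240793/21712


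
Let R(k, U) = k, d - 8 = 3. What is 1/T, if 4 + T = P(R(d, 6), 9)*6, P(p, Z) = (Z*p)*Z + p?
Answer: 1/5408 ≈ 0.00018491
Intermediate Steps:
d = 11 (d = 8 + 3 = 11)
P(p, Z) = p + p*Z² (P(p, Z) = p*Z² + p = p + p*Z²)
T = 5408 (T = -4 + (11*(1 + 9²))*6 = -4 + (11*(1 + 81))*6 = -4 + (11*82)*6 = -4 + 902*6 = -4 + 5412 = 5408)
1/T = 1/5408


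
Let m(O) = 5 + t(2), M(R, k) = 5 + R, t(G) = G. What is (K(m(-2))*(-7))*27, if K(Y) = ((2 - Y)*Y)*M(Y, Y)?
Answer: 79380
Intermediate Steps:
m(O) = 7 (m(O) = 5 + 2 = 7)
K(Y) = Y*(2 - Y)*(5 + Y) (K(Y) = ((2 - Y)*Y)*(5 + Y) = (Y*(2 - Y))*(5 + Y) = Y*(2 - Y)*(5 + Y))
(K(m(-2))*(-7))*27 = (-1*7*(-2 + 7)*(5 + 7)*(-7))*27 = (-1*7*5*12*(-7))*27 = -420*(-7)*27 = 2940*27 = 79380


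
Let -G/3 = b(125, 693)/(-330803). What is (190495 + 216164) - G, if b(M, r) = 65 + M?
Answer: 134524016607/330803 ≈ 4.0666e+5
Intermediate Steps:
G = 570/330803 (G = -3*(65 + 125)/(-330803) = -570*(-1)/330803 = -3*(-190/330803) = 570/330803 ≈ 0.0017231)
(190495 + 216164) - G = (190495 + 216164) - 1*570/330803 = 406659 - 570/330803 = 134524016607/330803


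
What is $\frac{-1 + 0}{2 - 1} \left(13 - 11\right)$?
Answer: $-2$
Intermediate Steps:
$\frac{-1 + 0}{2 - 1} \left(13 - 11\right) = - 1^{-1} \cdot 2 = \left(-1\right) 1 \cdot 2 = \left(-1\right) 2 = -2$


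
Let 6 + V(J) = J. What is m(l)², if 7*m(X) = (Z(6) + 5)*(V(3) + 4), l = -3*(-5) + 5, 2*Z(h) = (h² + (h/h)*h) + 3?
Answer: 3025/196 ≈ 15.434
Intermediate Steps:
V(J) = -6 + J
Z(h) = 3/2 + h/2 + h²/2 (Z(h) = ((h² + (h/h)*h) + 3)/2 = ((h² + 1*h) + 3)/2 = ((h² + h) + 3)/2 = ((h + h²) + 3)/2 = (3 + h + h²)/2 = 3/2 + h/2 + h²/2)
l = 20 (l = 15 + 5 = 20)
m(X) = 55/14 (m(X) = (((3/2 + (½)*6 + (½)*6²) + 5)*((-6 + 3) + 4))/7 = (((3/2 + 3 + (½)*36) + 5)*(-3 + 4))/7 = (((3/2 + 3 + 18) + 5)*1)/7 = ((45/2 + 5)*1)/7 = ((55/2)*1)/7 = (⅐)*(55/2) = 55/14)
m(l)² = (55/14)² = 3025/196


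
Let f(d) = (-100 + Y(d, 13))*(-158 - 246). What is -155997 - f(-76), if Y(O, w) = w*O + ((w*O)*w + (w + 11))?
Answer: -5774829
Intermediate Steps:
Y(O, w) = 11 + w + O*w + O*w**2 (Y(O, w) = O*w + ((O*w)*w + (11 + w)) = O*w + (O*w**2 + (11 + w)) = O*w + (11 + w + O*w**2) = 11 + w + O*w + O*w**2)
f(d) = 30704 - 73528*d (f(d) = (-100 + (11 + 13 + d*13 + d*13**2))*(-158 - 246) = (-100 + (11 + 13 + 13*d + d*169))*(-404) = (-100 + (11 + 13 + 13*d + 169*d))*(-404) = (-100 + (24 + 182*d))*(-404) = (-76 + 182*d)*(-404) = 30704 - 73528*d)
-155997 - f(-76) = -155997 - (30704 - 73528*(-76)) = -155997 - (30704 + 5588128) = -155997 - 1*5618832 = -155997 - 5618832 = -5774829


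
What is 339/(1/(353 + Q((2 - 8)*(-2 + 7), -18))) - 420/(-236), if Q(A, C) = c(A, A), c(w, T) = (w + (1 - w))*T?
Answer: 6460428/59 ≈ 1.0950e+5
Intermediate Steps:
c(w, T) = T (c(w, T) = 1*T = T)
Q(A, C) = A
339/(1/(353 + Q((2 - 8)*(-2 + 7), -18))) - 420/(-236) = 339/(1/(353 + (2 - 8)*(-2 + 7))) - 420/(-236) = 339/(1/(353 - 6*5)) - 420*(-1/236) = 339/(1/(353 - 30)) + 105/59 = 339/(1/323) + 105/59 = 339*323 + 105/59 = 109497 + 105/59 = 6460428/59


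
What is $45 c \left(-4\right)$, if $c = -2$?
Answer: $360$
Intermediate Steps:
$45 c \left(-4\right) = 45 \left(-2\right) \left(-4\right) = \left(-90\right) \left(-4\right) = 360$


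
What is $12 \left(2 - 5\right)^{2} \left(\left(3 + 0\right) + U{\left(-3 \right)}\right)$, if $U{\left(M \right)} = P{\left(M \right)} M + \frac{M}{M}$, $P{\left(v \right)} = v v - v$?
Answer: $-3456$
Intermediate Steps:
$P{\left(v \right)} = v^{2} - v$
$U{\left(M \right)} = 1 + M^{2} \left(-1 + M\right)$ ($U{\left(M \right)} = M \left(-1 + M\right) M + \frac{M}{M} = M^{2} \left(-1 + M\right) + 1 = 1 + M^{2} \left(-1 + M\right)$)
$12 \left(2 - 5\right)^{2} \left(\left(3 + 0\right) + U{\left(-3 \right)}\right) = 12 \left(2 - 5\right)^{2} \left(\left(3 + 0\right) + \left(1 + \left(-3\right)^{2} \left(-1 - 3\right)\right)\right) = 12 \left(-3\right)^{2} \left(3 + \left(1 + 9 \left(-4\right)\right)\right) = 12 \cdot 9 \left(3 + \left(1 - 36\right)\right) = 108 \left(3 - 35\right) = 108 \left(-32\right) = -3456$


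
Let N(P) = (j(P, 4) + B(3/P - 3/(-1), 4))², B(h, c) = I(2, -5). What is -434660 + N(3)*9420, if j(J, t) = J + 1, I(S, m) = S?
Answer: -95540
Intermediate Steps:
j(J, t) = 1 + J
B(h, c) = 2
N(P) = (3 + P)² (N(P) = ((1 + P) + 2)² = (3 + P)²)
-434660 + N(3)*9420 = -434660 + (3 + 3)²*9420 = -434660 + 6²*9420 = -434660 + 36*9420 = -434660 + 339120 = -95540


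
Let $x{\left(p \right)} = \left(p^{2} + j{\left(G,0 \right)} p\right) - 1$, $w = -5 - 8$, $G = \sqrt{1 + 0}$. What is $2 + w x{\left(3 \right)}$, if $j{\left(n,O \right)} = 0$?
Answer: $-102$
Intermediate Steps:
$G = 1$ ($G = \sqrt{1} = 1$)
$w = -13$ ($w = -5 - 8 = -13$)
$x{\left(p \right)} = -1 + p^{2}$ ($x{\left(p \right)} = \left(p^{2} + 0 p\right) - 1 = \left(p^{2} + 0\right) - 1 = p^{2} - 1 = -1 + p^{2}$)
$2 + w x{\left(3 \right)} = 2 - 13 \left(-1 + 3^{2}\right) = 2 - 13 \left(-1 + 9\right) = 2 - 104 = -102$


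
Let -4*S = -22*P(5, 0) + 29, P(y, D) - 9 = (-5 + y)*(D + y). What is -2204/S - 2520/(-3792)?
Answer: -1375183/26702 ≈ -51.501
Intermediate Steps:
P(y, D) = 9 + (-5 + y)*(D + y)
S = 169/4 (S = -(-22*(9 + 5**2 - 5*0 - 5*5 + 0*5) + 29)/4 = -(-22*(9 + 25 + 0 - 25 + 0) + 29)/4 = -(-22*9 + 29)/4 = -(-198 + 29)/4 = -1/4*(-169) = 169/4 ≈ 42.250)
-2204/S - 2520/(-3792) = -2204/169/4 - 2520/(-3792) = -2204*4/169 - 2520*(-1/3792) = -8816/169 + 105/158 = -1375183/26702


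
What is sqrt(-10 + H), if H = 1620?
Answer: sqrt(1610) ≈ 40.125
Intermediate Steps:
sqrt(-10 + H) = sqrt(-10 + 1620) = sqrt(1610)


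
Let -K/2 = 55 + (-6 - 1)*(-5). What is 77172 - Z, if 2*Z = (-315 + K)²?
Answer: -90681/2 ≈ -45341.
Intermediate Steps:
K = -180 (K = -2*(55 + (-6 - 1)*(-5)) = -2*(55 - 7*(-5)) = -2*(55 + 35) = -2*90 = -180)
Z = 245025/2 (Z = (-315 - 180)²/2 = (½)*(-495)² = (½)*245025 = 245025/2 ≈ 1.2251e+5)
77172 - Z = 77172 - 1*245025/2 = 77172 - 245025/2 = -90681/2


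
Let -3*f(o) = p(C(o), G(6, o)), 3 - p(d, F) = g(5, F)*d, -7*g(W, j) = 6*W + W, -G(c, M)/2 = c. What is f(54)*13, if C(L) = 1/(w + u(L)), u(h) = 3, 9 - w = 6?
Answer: -299/18 ≈ -16.611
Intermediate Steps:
w = 3 (w = 9 - 1*6 = 9 - 6 = 3)
G(c, M) = -2*c
C(L) = ⅙ (C(L) = 1/(3 + 3) = 1/6 = ⅙)
g(W, j) = -W (g(W, j) = -(6*W + W)/7 = -W)
p(d, F) = 3 + 5*d (p(d, F) = 3 - (-1*5)*d = 3 - (-5)*d = 3 + 5*d)
f(o) = -23/18 (f(o) = -(3 + 5*(⅙))/3 = -(3 + ⅚)/3 = -⅓*23/6 = -23/18)
f(54)*13 = -23/18*13 = -299/18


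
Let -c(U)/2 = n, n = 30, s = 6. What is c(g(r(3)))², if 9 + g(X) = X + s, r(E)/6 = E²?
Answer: 3600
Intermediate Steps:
r(E) = 6*E²
g(X) = -3 + X (g(X) = -9 + (X + 6) = -9 + (6 + X) = -3 + X)
c(U) = -60 (c(U) = -2*30 = -60)
c(g(r(3)))² = (-60)² = 3600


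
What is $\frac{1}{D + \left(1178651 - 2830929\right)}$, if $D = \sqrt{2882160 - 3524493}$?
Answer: $- \frac{86962}{143685433243} - \frac{i \sqrt{642333}}{2730023231617} \approx -6.0523 \cdot 10^{-7} - 2.9357 \cdot 10^{-10} i$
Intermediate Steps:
$D = i \sqrt{642333}$ ($D = \sqrt{-642333} = i \sqrt{642333} \approx 801.46 i$)
$\frac{1}{D + \left(1178651 - 2830929\right)} = \frac{1}{i \sqrt{642333} + \left(1178651 - 2830929\right)} = \frac{1}{i \sqrt{642333} - 1652278} = \frac{1}{-1652278 + i \sqrt{642333}}$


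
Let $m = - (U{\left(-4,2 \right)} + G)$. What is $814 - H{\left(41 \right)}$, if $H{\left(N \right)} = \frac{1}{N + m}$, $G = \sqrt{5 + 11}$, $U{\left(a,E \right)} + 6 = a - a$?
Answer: $\frac{35001}{43} \approx 813.98$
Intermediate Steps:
$U{\left(a,E \right)} = -6$ ($U{\left(a,E \right)} = -6 + \left(a - a\right) = -6 + 0 = -6$)
$G = 4$ ($G = \sqrt{16} = 4$)
$m = 2$ ($m = - (-6 + 4) = \left(-1\right) \left(-2\right) = 2$)
$H{\left(N \right)} = \frac{1}{2 + N}$ ($H{\left(N \right)} = \frac{1}{N + 2} = \frac{1}{2 + N}$)
$814 - H{\left(41 \right)} = 814 - \frac{1}{2 + 41} = 814 - \frac{1}{43} = \frac{35001}{43}$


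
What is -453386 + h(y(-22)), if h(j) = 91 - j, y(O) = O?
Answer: -453273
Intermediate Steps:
-453386 + h(y(-22)) = -453386 + (91 - 1*(-22)) = -453386 + (91 + 22) = -453386 + 113 = -453273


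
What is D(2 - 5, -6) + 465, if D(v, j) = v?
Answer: 462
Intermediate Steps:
D(2 - 5, -6) + 465 = (2 - 5) + 465 = -3 + 465 = 462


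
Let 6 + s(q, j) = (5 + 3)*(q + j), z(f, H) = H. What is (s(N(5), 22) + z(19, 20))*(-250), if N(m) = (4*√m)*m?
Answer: -47500 - 40000*√5 ≈ -1.3694e+5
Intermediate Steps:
N(m) = 4*m^(3/2)
s(q, j) = -6 + 8*j + 8*q (s(q, j) = -6 + (5 + 3)*(q + j) = -6 + 8*(j + q) = -6 + (8*j + 8*q) = -6 + 8*j + 8*q)
(s(N(5), 22) + z(19, 20))*(-250) = ((-6 + 8*22 + 8*(4*5^(3/2))) + 20)*(-250) = ((-6 + 176 + 8*(4*(5*√5))) + 20)*(-250) = ((-6 + 176 + 8*(20*√5)) + 20)*(-250) = ((-6 + 176 + 160*√5) + 20)*(-250) = ((170 + 160*√5) + 20)*(-250) = (190 + 160*√5)*(-250) = -47500 - 40000*√5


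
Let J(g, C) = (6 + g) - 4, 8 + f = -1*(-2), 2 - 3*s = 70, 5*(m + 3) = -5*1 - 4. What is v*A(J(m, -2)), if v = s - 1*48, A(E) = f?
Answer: 424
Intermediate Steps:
m = -24/5 (m = -3 + (-5*1 - 4)/5 = -3 + (-5 - 4)/5 = -3 + (⅕)*(-9) = -3 - 9/5 = -24/5 ≈ -4.8000)
s = -68/3 (s = ⅔ - ⅓*70 = ⅔ - 70/3 = -68/3 ≈ -22.667)
f = -6 (f = -8 - 1*(-2) = -8 + 2 = -6)
J(g, C) = 2 + g
A(E) = -6
v = -212/3 (v = -68/3 - 1*48 = -68/3 - 48 = -212/3 ≈ -70.667)
v*A(J(m, -2)) = -212/3*(-6) = 424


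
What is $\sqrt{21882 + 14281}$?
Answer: $29 \sqrt{43} \approx 190.17$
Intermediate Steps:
$\sqrt{21882 + 14281} = \sqrt{36163} = 29 \sqrt{43}$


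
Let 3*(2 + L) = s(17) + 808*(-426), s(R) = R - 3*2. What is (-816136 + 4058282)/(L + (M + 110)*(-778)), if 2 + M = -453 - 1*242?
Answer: 9726438/1025855 ≈ 9.4813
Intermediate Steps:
s(R) = -6 + R (s(R) = R - 6 = -6 + R)
M = -697 (M = -2 + (-453 - 1*242) = -2 + (-453 - 242) = -2 - 695 = -697)
L = -344203/3 (L = -2 + ((-6 + 17) + 808*(-426))/3 = -2 + (11 - 344208)/3 = -2 + (⅓)*(-344197) = -2 - 344197/3 = -344203/3 ≈ -1.1473e+5)
(-816136 + 4058282)/(L + (M + 110)*(-778)) = (-816136 + 4058282)/(-344203/3 + (-697 + 110)*(-778)) = 3242146/(-344203/3 - 587*(-778)) = 3242146/(-344203/3 + 456686) = 3242146/(1025855/3) = 3242146*(3/1025855) = 9726438/1025855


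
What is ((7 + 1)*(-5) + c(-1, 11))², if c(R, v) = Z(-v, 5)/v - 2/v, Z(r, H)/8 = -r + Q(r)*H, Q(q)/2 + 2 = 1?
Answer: 188356/121 ≈ 1556.7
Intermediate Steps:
Q(q) = -2 (Q(q) = -4 + 2*1 = -4 + 2 = -2)
Z(r, H) = -16*H - 8*r (Z(r, H) = 8*(-r - 2*H) = -16*H - 8*r)
c(R, v) = -2/v + (-80 + 8*v)/v (c(R, v) = (-16*5 - (-8)*v)/v - 2/v = (-80 + 8*v)/v - 2/v = -2/v + (-80 + 8*v)/v)
((7 + 1)*(-5) + c(-1, 11))² = ((7 + 1)*(-5) + (8 - 82/11))² = (8*(-5) + (8 - 82*1/11))² = (-40 + (8 - 82/11))² = (-40 + 6/11)² = (-434/11)² = 188356/121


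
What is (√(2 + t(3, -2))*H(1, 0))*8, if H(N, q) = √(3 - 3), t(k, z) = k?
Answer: 0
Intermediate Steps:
H(N, q) = 0 (H(N, q) = √0 = 0)
(√(2 + t(3, -2))*H(1, 0))*8 = (√(2 + 3)*0)*8 = (√5*0)*8 = 0*8 = 0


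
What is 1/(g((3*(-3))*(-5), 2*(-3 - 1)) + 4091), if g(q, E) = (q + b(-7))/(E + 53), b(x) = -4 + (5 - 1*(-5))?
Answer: 15/61382 ≈ 0.00024437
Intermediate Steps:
b(x) = 6 (b(x) = -4 + (5 + 5) = -4 + 10 = 6)
g(q, E) = (6 + q)/(53 + E) (g(q, E) = (q + 6)/(E + 53) = (6 + q)/(53 + E))
1/(g((3*(-3))*(-5), 2*(-3 - 1)) + 4091) = 1/((6 + (3*(-3))*(-5))/(53 + 2*(-3 - 1)) + 4091) = 1/((6 - 9*(-5))/(53 + 2*(-4)) + 4091) = 1/((6 + 45)/(53 - 8) + 4091) = 1/(51/45 + 4091) = 1/((1/45)*51 + 4091) = 1/(17/15 + 4091) = 1/(61382/15) = 15/61382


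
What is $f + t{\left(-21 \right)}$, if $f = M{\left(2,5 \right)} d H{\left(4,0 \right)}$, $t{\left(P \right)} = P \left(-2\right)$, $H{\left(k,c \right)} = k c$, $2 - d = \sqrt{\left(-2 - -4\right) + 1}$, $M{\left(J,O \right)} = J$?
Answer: $42$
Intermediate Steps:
$d = 2 - \sqrt{3}$ ($d = 2 - \sqrt{\left(-2 - -4\right) + 1} = 2 - \sqrt{\left(-2 + 4\right) + 1} = 2 - \sqrt{2 + 1} = 2 - \sqrt{3} \approx 0.26795$)
$H{\left(k,c \right)} = c k$
$t{\left(P \right)} = - 2 P$
$f = 0$ ($f = 2 \left(2 - \sqrt{3}\right) 0 \cdot 4 = \left(4 - 2 \sqrt{3}\right) 0 = 0$)
$f + t{\left(-21 \right)} = 0 - -42 = 0 + 42 = 42$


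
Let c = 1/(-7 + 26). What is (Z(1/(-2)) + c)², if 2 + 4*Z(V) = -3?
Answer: 8281/5776 ≈ 1.4337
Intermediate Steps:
c = 1/19 ≈ 0.052632
Z(V) = -5/4 (Z(V) = -½ + (¼)*(-3) = -½ - ¾ = -5/4)
(Z(1/(-2)) + c)² = (-5/4 + 1/19)² = (-91/76)² = 8281/5776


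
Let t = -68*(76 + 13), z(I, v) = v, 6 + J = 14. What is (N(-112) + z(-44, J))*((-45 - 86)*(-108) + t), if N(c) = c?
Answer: -841984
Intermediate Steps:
J = 8 (J = -6 + 14 = 8)
t = -6052 (t = -68*89 = -6052)
(N(-112) + z(-44, J))*((-45 - 86)*(-108) + t) = (-112 + 8)*((-45 - 86)*(-108) - 6052) = -104*(-131*(-108) - 6052) = -104*(14148 - 6052) = -104*8096 = -841984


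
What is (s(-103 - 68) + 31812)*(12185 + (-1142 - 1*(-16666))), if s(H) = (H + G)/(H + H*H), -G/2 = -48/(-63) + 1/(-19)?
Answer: 2044841584868357/2319786 ≈ 8.8148e+8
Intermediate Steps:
G = -566/399 (G = -2*(-48/(-63) + 1/(-19)) = -2*(-48*(-1/63) + 1*(-1/19)) = -2*(16/21 - 1/19) = -2*283/399 = -566/399 ≈ -1.4185)
s(H) = (-566/399 + H)/(H + H²) (s(H) = (H - 566/399)/(H + H*H) = (-566/399 + H)/(H + H²))
(s(-103 - 68) + 31812)*(12185 + (-1142 - 1*(-16666))) = ((-566/399 + (-103 - 68))/((-103 - 68)*(1 + (-103 - 68))) + 31812)*(12185 + (-1142 - 1*(-16666))) = ((-566/399 - 171)/((-171)*(1 - 171)) + 31812)*(12185 + (-1142 + 16666)) = (-1/171*(-68795/399)/(-170) + 31812)*(12185 + 15524) = (-1/171*(-1/170)*(-68795/399) + 31812)*27709 = (-13759/2319786 + 31812)*27709 = (73797018473/2319786)*27709 = 2044841584868357/2319786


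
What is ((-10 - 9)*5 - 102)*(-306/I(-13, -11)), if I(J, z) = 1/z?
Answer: -663102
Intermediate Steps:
((-10 - 9)*5 - 102)*(-306/I(-13, -11)) = ((-10 - 9)*5 - 102)*(-306/(1/(-11))) = (-19*5 - 102)*(-306/(-1/11)) = (-95 - 102)*(-306*(-11)) = -197*3366 = -663102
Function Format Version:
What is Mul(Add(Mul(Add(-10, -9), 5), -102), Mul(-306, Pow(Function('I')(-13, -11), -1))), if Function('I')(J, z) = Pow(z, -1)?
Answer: -663102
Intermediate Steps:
Mul(Add(Mul(Add(-10, -9), 5), -102), Mul(-306, Pow(Function('I')(-13, -11), -1))) = Mul(Add(Mul(Add(-10, -9), 5), -102), Mul(-306, Pow(Pow(-11, -1), -1))) = Mul(Add(Mul(-19, 5), -102), Mul(-306, Pow(Rational(-1, 11), -1))) = Mul(Add(-95, -102), Mul(-306, -11)) = Mul(-197, 3366) = -663102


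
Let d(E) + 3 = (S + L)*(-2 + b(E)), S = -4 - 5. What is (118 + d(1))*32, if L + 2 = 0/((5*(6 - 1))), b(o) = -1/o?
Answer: 4736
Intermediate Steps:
S = -9
L = -2 (L = -2 + 0/((5*(6 - 1))) = -2 + 0/((5*5)) = -2 + 0/25 = -2 + 0*(1/25) = -2 + 0 = -2)
d(E) = 19 + 11/E (d(E) = -3 + (-9 - 2)*(-2 - 1/E) = -3 - 11*(-2 - 1/E) = -3 + (22 + 11/E) = 19 + 11/E)
(118 + d(1))*32 = (118 + (19 + 11/1))*32 = (118 + (19 + 11*1))*32 = (118 + (19 + 11))*32 = (118 + 30)*32 = 148*32 = 4736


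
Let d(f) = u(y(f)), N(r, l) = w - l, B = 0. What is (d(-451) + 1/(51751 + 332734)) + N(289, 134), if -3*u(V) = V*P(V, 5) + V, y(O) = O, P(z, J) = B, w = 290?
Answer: 353341718/1153455 ≈ 306.33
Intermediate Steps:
P(z, J) = 0
N(r, l) = 290 - l
u(V) = -V/3 (u(V) = -(V*0 + V)/3 = -(0 + V)/3 = -V/3)
d(f) = -f/3
(d(-451) + 1/(51751 + 332734)) + N(289, 134) = (-1/3*(-451) + 1/(51751 + 332734)) + (290 - 1*134) = (451/3 + 1/384485) + (290 - 134) = (451/3 + 1/384485) + 156 = 173402738/1153455 + 156 = 353341718/1153455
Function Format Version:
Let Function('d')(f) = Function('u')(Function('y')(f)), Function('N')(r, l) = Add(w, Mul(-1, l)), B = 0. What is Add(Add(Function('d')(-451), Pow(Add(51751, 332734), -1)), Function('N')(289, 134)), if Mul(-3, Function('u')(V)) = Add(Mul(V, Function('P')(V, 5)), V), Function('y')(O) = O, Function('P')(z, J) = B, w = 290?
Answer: Rational(353341718, 1153455) ≈ 306.33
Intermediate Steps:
Function('P')(z, J) = 0
Function('N')(r, l) = Add(290, Mul(-1, l))
Function('u')(V) = Mul(Rational(-1, 3), V) (Function('u')(V) = Mul(Rational(-1, 3), Add(Mul(V, 0), V)) = Mul(Rational(-1, 3), Add(0, V)) = Mul(Rational(-1, 3), V))
Function('d')(f) = Mul(Rational(-1, 3), f)
Add(Add(Function('d')(-451), Pow(Add(51751, 332734), -1)), Function('N')(289, 134)) = Add(Add(Mul(Rational(-1, 3), -451), Pow(Add(51751, 332734), -1)), Add(290, Mul(-1, 134))) = Add(Add(Rational(451, 3), Pow(384485, -1)), Add(290, -134)) = Add(Add(Rational(451, 3), Rational(1, 384485)), 156) = Add(Rational(173402738, 1153455), 156) = Rational(353341718, 1153455)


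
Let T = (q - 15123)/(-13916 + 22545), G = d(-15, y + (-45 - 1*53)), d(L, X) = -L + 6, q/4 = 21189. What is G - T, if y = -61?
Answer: 111576/8629 ≈ 12.930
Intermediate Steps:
q = 84756 (q = 4*21189 = 84756)
d(L, X) = 6 - L
G = 21 (G = 6 - 1*(-15) = 6 + 15 = 21)
T = 69633/8629 (T = (84756 - 15123)/(-13916 + 22545) = 69633/8629 ≈ 8.0696)
G - T = 21 - 1*69633/8629 = 21 - 69633/8629 = 111576/8629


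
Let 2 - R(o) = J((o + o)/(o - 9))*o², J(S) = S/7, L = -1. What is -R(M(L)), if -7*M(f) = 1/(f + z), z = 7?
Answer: -4679891/2339946 ≈ -2.0000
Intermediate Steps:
M(f) = -1/(7*(7 + f)) (M(f) = -1/(7*(f + 7)) = -1/(7*(7 + f)))
J(S) = S/7 (J(S) = S*(⅐) = S/7)
R(o) = 2 - 2*o³/(7*(-9 + o)) (R(o) = 2 - ((o + o)/(o - 9))/7*o² = 2 - ((2*o)/(-9 + o))/7*o² = 2 - (2*o/(-9 + o))/7*o² = 2 - 2*o/(7*(-9 + o))*o² = 2 - 2*o³/(7*(-9 + o)))
-R(M(L)) = -2*(-63 - (-1/(49 + 7*(-1)))³ + 7*(-1/(49 + 7*(-1))))/(7*(-9 - 1/(49 + 7*(-1)))) = -2*(-63 - (-1/(49 - 7))³ + 7*(-1/(49 - 7)))/(7*(-9 - 1/(49 - 7))) = -2*(-63 - (-1/42)³ + 7*(-1/42))/(7*(-9 - 1/42)) = -2*(-63 - 1*(-1/74088) - ⅙)/(7*(-379/42)) = -2*(-42)*(-63 + 1/74088 - ⅙)/(7*379) = -2*(-42)*(-4679891)/(7*379*74088) = -1*4679891/2339946 = -4679891/2339946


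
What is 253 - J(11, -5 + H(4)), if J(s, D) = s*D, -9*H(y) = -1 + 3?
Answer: 2794/9 ≈ 310.44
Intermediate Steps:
H(y) = -2/9 (H(y) = -(-1 + 3)/9 = -⅑*2 = -2/9)
J(s, D) = D*s
253 - J(11, -5 + H(4)) = 253 - (-5 - 2/9)*11 = 253 - (-47)*11/9 = 253 - 1*(-517/9) = 253 + 517/9 = 2794/9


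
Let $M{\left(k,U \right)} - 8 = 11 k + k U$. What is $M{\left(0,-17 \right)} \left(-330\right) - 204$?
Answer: $-2844$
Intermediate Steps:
$M{\left(k,U \right)} = 8 + 11 k + U k$ ($M{\left(k,U \right)} = 8 + \left(11 k + k U\right) = 8 + \left(11 k + U k\right) = 8 + 11 k + U k$)
$M{\left(0,-17 \right)} \left(-330\right) - 204 = \left(8 + 11 \cdot 0 - 0\right) \left(-330\right) - 204 = \left(8 + 0 + 0\right) \left(-330\right) - 204 = 8 \left(-330\right) - 204 = -2640 - 204 = -2844$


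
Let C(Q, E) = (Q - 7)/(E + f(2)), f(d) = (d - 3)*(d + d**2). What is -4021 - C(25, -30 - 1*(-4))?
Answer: -64327/16 ≈ -4020.4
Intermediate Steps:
f(d) = (-3 + d)*(d + d**2)
C(Q, E) = (-7 + Q)/(-6 + E) (C(Q, E) = (Q - 7)/(E + 2*(-3 + 2**2 - 2*2)) = (-7 + Q)/(E + 2*(-3 + 4 - 4)) = (-7 + Q)/(E + 2*(-3)) = (-7 + Q)/(E - 6) = (-7 + Q)/(-6 + E))
-4021 - C(25, -30 - 1*(-4)) = -4021 - (-7 + 25)/(-6 + (-30 - 1*(-4))) = -4021 - 18/(-6 + (-30 + 4)) = -4021 - 18/(-6 - 26) = -4021 - 18/(-32) = -4021 - (-1)*18/32 = -4021 - 1*(-9/16) = -4021 + 9/16 = -64327/16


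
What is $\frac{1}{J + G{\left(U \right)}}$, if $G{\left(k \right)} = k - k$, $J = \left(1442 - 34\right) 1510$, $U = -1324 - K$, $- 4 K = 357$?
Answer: $\frac{1}{2126080} \approx 4.7035 \cdot 10^{-7}$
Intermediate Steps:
$K = - \frac{357}{4}$ ($K = \left(- \frac{1}{4}\right) 357 = - \frac{357}{4} \approx -89.25$)
$U = - \frac{4939}{4}$ ($U = -1324 - - \frac{357}{4} = -1324 + \frac{357}{4} = - \frac{4939}{4} \approx -1234.8$)
$J = 2126080$ ($J = 1408 \cdot 1510 = 2126080$)
$G{\left(k \right)} = 0$
$\frac{1}{J + G{\left(U \right)}} = \frac{1}{2126080 + 0} = \frac{1}{2126080}$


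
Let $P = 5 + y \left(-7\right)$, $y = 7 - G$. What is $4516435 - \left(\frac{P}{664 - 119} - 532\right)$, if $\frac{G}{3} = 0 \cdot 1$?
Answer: $\frac{2461747059}{545} \approx 4.517 \cdot 10^{6}$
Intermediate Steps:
$G = 0$ ($G = 3 \cdot 0 \cdot 1 = 3 \cdot 0 = 0$)
$y = 7$ ($y = 7 - 0 = 7 + 0 = 7$)
$P = -44$ ($P = 5 + 7 \left(-7\right) = 5 - 49 = -44$)
$4516435 - \left(\frac{P}{664 - 119} - 532\right) = 4516435 - \left(- \frac{44}{664 - 119} - 532\right) = 4516435 - \left(- \frac{44}{545} - 532\right) = 4516435 - - \frac{289984}{545} = 4516435 + \frac{289984}{545} = \frac{2461747059}{545}$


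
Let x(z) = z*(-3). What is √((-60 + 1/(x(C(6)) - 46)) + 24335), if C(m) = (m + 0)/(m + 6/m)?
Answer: √701546905/170 ≈ 155.80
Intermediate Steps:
C(m) = m/(m + 6/m)
x(z) = -3*z
√((-60 + 1/(x(C(6)) - 46)) + 24335) = √((-60 + 1/(-3*6²/(6 + 6²) - 46)) + 24335) = √((-60 + 1/(-108/(6 + 36) - 46)) + 24335) = √((-60 + 1/(-108/42 - 46)) + 24335) = √((-60 + 1/(-3*6/7 - 46)) + 24335) = √((-60 + 1/(-18/7 - 46)) + 24335) = √((-60 + 1/(-340/7)) + 24335) = √((-60 - 7/340*1) + 24335) = √((-60 - 7/340) + 24335) = √(-20407/340 + 24335) = √(8253493/340) = √701546905/170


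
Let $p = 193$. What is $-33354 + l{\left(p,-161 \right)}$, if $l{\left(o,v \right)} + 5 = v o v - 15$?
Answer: $4969379$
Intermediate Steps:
$l{\left(o,v \right)} = -20 + o v^{2}$ ($l{\left(o,v \right)} = -5 + \left(v o v - 15\right) = -5 + \left(o v v - 15\right) = -5 + \left(o v^{2} - 15\right) = -5 + \left(-15 + o v^{2}\right) = -20 + o v^{2}$)
$-33354 + l{\left(p,-161 \right)} = -33354 - \left(20 - 193 \left(-161\right)^{2}\right) = -33354 + \left(-20 + 193 \cdot 25921\right) = -33354 + \left(-20 + 5002753\right) = -33354 + 5002733 = 4969379$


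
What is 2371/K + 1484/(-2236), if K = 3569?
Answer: 30/46397 ≈ 0.00064659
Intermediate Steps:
2371/K + 1484/(-2236) = 2371/3569 + 1484/(-2236) = 2371*(1/3569) + 1484*(-1/2236) = 2371/3569 - 371/559 = 30/46397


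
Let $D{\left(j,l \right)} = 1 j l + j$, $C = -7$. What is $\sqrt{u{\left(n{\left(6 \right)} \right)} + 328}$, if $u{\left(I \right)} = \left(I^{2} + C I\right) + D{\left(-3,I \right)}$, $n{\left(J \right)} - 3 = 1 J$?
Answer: $2 \sqrt{79} \approx 17.776$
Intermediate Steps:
$n{\left(J \right)} = 3 + J$ ($n{\left(J \right)} = 3 + 1 J = 3 + J$)
$D{\left(j,l \right)} = j + j l$ ($D{\left(j,l \right)} = j l + j = j + j l$)
$u{\left(I \right)} = -3 + I^{2} - 10 I$ ($u{\left(I \right)} = \left(I^{2} - 7 I\right) - 3 \left(1 + I\right) = \left(I^{2} - 7 I\right) - \left(3 + 3 I\right) = -3 + I^{2} - 10 I$)
$\sqrt{u{\left(n{\left(6 \right)} \right)} + 328} = \sqrt{\left(-3 + \left(3 + 6\right)^{2} - 10 \left(3 + 6\right)\right) + 328} = \sqrt{\left(-3 + 9^{2} - 90\right) + 328} = \sqrt{\left(-3 + 81 - 90\right) + 328} = \sqrt{-12 + 328} = \sqrt{316} = 2 \sqrt{79}$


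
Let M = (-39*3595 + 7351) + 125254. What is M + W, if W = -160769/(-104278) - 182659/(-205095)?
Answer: -9558140734279/1258052730 ≈ -7597.6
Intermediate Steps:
M = -7600 (M = (-140205 + 7351) + 125254 = -132854 + 125254 = -7600)
W = 3060013721/1258052730 (W = -160769*(-1/104278) - 182659*(-1/205095) = 9457/6134 + 182659/205095 = 3060013721/1258052730 ≈ 2.4323)
M + W = -7600 + 3060013721/1258052730 = -9558140734279/1258052730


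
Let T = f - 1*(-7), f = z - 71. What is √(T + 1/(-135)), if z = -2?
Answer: I*√133665/45 ≈ 8.1245*I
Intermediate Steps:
f = -73 (f = -2 - 71 = -73)
T = -66 (T = -73 - 1*(-7) = -73 + 7 = -66)
√(T + 1/(-135)) = √(-66 + 1/(-135)) = √(-66 - 1/135) = √(-8911/135) = I*√133665/45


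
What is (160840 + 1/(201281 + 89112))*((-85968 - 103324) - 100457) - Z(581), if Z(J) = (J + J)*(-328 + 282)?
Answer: -13533236003662993/290393 ≈ -4.6603e+10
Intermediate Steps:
Z(J) = -92*J (Z(J) = (2*J)*(-46) = -92*J)
(160840 + 1/(201281 + 89112))*((-85968 - 103324) - 100457) - Z(581) = (160840 + 1/(201281 + 89112))*((-85968 - 103324) - 100457) - (-92)*581 = (160840 + 1/290393)*(-189292 - 100457) - 1*(-53452) = (160840 + 1/290393)*(-289749) + 53452 = (46706810121/290393)*(-289749) + 53452 = -13533251525749629/290393 + 53452 = -13533236003662993/290393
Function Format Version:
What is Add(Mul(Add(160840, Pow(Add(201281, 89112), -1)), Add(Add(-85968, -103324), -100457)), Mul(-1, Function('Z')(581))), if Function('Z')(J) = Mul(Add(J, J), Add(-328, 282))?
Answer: Rational(-13533236003662993, 290393) ≈ -4.6603e+10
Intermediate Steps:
Function('Z')(J) = Mul(-92, J) (Function('Z')(J) = Mul(Mul(2, J), -46) = Mul(-92, J))
Add(Mul(Add(160840, Pow(Add(201281, 89112), -1)), Add(Add(-85968, -103324), -100457)), Mul(-1, Function('Z')(581))) = Add(Mul(Add(160840, Pow(Add(201281, 89112), -1)), Add(Add(-85968, -103324), -100457)), Mul(-1, Mul(-92, 581))) = Add(Mul(Add(160840, Pow(290393, -1)), Add(-189292, -100457)), Mul(-1, -53452)) = Add(Mul(Add(160840, Rational(1, 290393)), -289749), 53452) = Add(Mul(Rational(46706810121, 290393), -289749), 53452) = Add(Rational(-13533251525749629, 290393), 53452) = Rational(-13533236003662993, 290393)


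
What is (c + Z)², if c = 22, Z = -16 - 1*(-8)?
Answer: 196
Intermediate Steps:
Z = -8 (Z = -16 + 8 = -8)
(c + Z)² = (22 - 8)² = 14² = 196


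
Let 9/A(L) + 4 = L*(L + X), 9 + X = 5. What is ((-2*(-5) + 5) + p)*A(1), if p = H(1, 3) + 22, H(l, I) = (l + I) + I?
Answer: -396/7 ≈ -56.571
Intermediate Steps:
X = -4 (X = -9 + 5 = -4)
H(l, I) = l + 2*I (H(l, I) = (I + l) + I = l + 2*I)
A(L) = 9/(-4 + L*(-4 + L)) (A(L) = 9/(-4 + L*(L - 4)) = 9/(-4 + L*(-4 + L)))
p = 29 (p = (1 + 2*3) + 22 = (1 + 6) + 22 = 7 + 22 = 29)
((-2*(-5) + 5) + p)*A(1) = ((-2*(-5) + 5) + 29)*(9/(-4 + 1² - 4*1)) = ((10 + 5) + 29)*(9/(-4 + 1 - 4)) = (15 + 29)*(9/(-7)) = 44*(9*(-⅐)) = 44*(-9/7) = -396/7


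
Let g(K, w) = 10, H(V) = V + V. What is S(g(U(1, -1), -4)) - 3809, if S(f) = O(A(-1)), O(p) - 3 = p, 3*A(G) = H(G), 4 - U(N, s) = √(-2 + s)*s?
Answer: -11420/3 ≈ -3806.7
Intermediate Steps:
H(V) = 2*V
U(N, s) = 4 - s*√(-2 + s) (U(N, s) = 4 - √(-2 + s)*s = 4 - s*√(-2 + s))
A(G) = 2*G/3 (A(G) = (2*G)/3 = 2*G/3)
O(p) = 3 + p
S(f) = 7/3 (S(f) = 3 + (⅔)*(-1) = 3 - ⅔ = 7/3)
S(g(U(1, -1), -4)) - 3809 = 7/3 - 3809 = -11420/3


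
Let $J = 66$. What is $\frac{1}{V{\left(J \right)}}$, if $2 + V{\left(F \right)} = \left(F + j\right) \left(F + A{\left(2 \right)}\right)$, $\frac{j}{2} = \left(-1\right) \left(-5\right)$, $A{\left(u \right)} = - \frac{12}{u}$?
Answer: $\frac{1}{4558} \approx 0.00021939$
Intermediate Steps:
$j = 10$ ($j = 2 \left(\left(-1\right) \left(-5\right)\right) = 2 \cdot 5 = 10$)
$V{\left(F \right)} = -2 + \left(-6 + F\right) \left(10 + F\right)$ ($V{\left(F \right)} = -2 + \left(F + 10\right) \left(F - \frac{12}{2}\right) = -2 + \left(10 + F\right) \left(F - 6\right) = -2 + \left(10 + F\right) \left(-6 + F\right) = -2 + \left(-6 + F\right) \left(10 + F\right)$)
$\frac{1}{V{\left(J \right)}} = \frac{1}{-62 + 66^{2} + 4 \cdot 66} = \frac{1}{-62 + 4356 + 264} = \frac{1}{4558}$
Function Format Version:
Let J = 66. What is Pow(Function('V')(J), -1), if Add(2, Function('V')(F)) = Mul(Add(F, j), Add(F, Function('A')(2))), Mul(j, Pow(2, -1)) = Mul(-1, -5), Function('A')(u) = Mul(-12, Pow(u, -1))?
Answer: Rational(1, 4558) ≈ 0.00021939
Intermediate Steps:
j = 10 (j = Mul(2, Mul(-1, -5)) = Mul(2, 5) = 10)
Function('V')(F) = Add(-2, Mul(Add(-6, F), Add(10, F))) (Function('V')(F) = Add(-2, Mul(Add(F, 10), Add(F, Mul(-12, Pow(2, -1))))) = Add(-2, Mul(Add(10, F), Add(F, Mul(-12, Rational(1, 2))))) = Add(-2, Mul(Add(10, F), Add(F, -6))) = Add(-2, Mul(Add(10, F), Add(-6, F))) = Add(-2, Mul(Add(-6, F), Add(10, F))))
Pow(Function('V')(J), -1) = Pow(Add(-62, Pow(66, 2), Mul(4, 66)), -1) = Pow(Add(-62, 4356, 264), -1) = Pow(4558, -1) = Rational(1, 4558)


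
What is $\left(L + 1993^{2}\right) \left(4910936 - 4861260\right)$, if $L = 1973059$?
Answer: $295329185008$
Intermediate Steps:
$\left(L + 1993^{2}\right) \left(4910936 - 4861260\right) = \left(1973059 + 1993^{2}\right) \left(4910936 - 4861260\right) = \left(1973059 + 3972049\right) 49676 = 5945108 \cdot 49676 = 295329185008$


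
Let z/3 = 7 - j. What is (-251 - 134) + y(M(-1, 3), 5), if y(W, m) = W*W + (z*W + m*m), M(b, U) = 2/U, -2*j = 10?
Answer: -3020/9 ≈ -335.56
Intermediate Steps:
j = -5 (j = -½*10 = -5)
z = 36 (z = 3*(7 - 1*(-5)) = 3*(7 + 5) = 3*12 = 36)
y(W, m) = W² + m² + 36*W (y(W, m) = W*W + (36*W + m*m) = W² + (36*W + m²) = W² + (m² + 36*W) = W² + m² + 36*W)
(-251 - 134) + y(M(-1, 3), 5) = (-251 - 134) + ((2/3)² + 5² + 36*(2/3)) = -385 + ((2*(⅓))² + 25 + 36*(2*(⅓))) = -385 + ((⅔)² + 25 + 36*(⅔)) = -385 + (4/9 + 25 + 24) = -385 + 445/9 = -3020/9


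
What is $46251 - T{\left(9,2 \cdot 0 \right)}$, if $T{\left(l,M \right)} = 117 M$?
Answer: $46251$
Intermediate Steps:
$46251 - T{\left(9,2 \cdot 0 \right)} = 46251 - 117 \cdot 2 \cdot 0 = 46251 - 117 \cdot 0 = 46251 - 0 = 46251 + 0 = 46251$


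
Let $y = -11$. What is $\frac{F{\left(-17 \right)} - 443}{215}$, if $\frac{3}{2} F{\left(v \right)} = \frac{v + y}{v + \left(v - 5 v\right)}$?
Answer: $- \frac{13567}{6579} \approx -2.0622$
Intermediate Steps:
$F{\left(v \right)} = - \frac{2 \left(-11 + v\right)}{9 v}$ ($F{\left(v \right)} = \frac{2 \frac{v - 11}{v + \left(v - 5 v\right)}}{3} = \frac{2 \frac{-11 + v}{v - 4 v}}{3} = \frac{2 \frac{-11 + v}{\left(-3\right) v}}{3} = \frac{2 \left(-11 + v\right) \left(- \frac{1}{3 v}\right)}{3} = \frac{2 \left(- \frac{-11 + v}{3 v}\right)}{3} = - \frac{2 \left(-11 + v\right)}{9 v}$)
$\frac{F{\left(-17 \right)} - 443}{215} = \frac{\frac{2 \left(11 - -17\right)}{9 \left(-17\right)} - 443}{215} = \left(\frac{2}{9} \left(- \frac{1}{17}\right) \left(11 + 17\right) - 443\right) \frac{1}{215} = \left(\frac{2}{9} \left(- \frac{1}{17}\right) 28 - 443\right) \frac{1}{215} = \left(- \frac{56}{153} - 443\right) \frac{1}{215} = \left(- \frac{67835}{153}\right) \frac{1}{215} = - \frac{13567}{6579}$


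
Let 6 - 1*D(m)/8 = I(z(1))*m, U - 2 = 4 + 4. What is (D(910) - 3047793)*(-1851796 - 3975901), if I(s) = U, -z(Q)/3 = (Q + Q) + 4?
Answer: 18185590734865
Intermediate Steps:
z(Q) = -12 - 6*Q (z(Q) = -3*((Q + Q) + 4) = -3*(2*Q + 4) = -3*(4 + 2*Q) = -12 - 6*Q)
U = 10 (U = 2 + (4 + 4) = 2 + 8 = 10)
I(s) = 10
D(m) = 48 - 80*m
(D(910) - 3047793)*(-1851796 - 3975901) = ((48 - 80*910) - 3047793)*(-1851796 - 3975901) = ((48 - 72800) - 3047793)*(-5827697) = (-72752 - 3047793)*(-5827697) = -3120545*(-5827697) = 18185590734865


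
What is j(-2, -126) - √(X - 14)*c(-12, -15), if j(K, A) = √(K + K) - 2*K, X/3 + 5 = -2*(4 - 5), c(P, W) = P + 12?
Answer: 4 + 2*I ≈ 4.0 + 2.0*I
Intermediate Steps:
c(P, W) = 12 + P
X = -9 (X = -15 + 3*(-2*(4 - 5)) = -15 + 3*(-2*(-1)) = -15 + 3*2 = -15 + 6 = -9)
j(K, A) = -2*K + √2*√K (j(K, A) = √(2*K) - 2*K = √2*√K - 2*K = -2*K + √2*√K)
j(-2, -126) - √(X - 14)*c(-12, -15) = (-2*(-2) + √2*√(-2)) - √(-9 - 14)*(12 - 12) = (4 + √2*(I*√2)) - √(-23)*0 = (4 + 2*I) - I*√23*0 = (4 + 2*I) - 1*0 = (4 + 2*I) + 0 = 4 + 2*I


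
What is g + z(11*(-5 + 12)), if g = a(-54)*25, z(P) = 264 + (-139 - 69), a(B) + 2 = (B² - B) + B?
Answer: 72906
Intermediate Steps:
a(B) = -2 + B² (a(B) = -2 + ((B² - B) + B) = -2 + B²)
z(P) = 56 (z(P) = 264 - 208 = 56)
g = 72850 (g = (-2 + (-54)²)*25 = (-2 + 2916)*25 = 2914*25 = 72850)
g + z(11*(-5 + 12)) = 72850 + 56 = 72906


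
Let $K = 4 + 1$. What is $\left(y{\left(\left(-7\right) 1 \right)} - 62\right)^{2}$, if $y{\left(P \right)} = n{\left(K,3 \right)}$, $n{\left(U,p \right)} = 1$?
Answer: $3721$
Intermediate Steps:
$K = 5$
$y{\left(P \right)} = 1$
$\left(y{\left(\left(-7\right) 1 \right)} - 62\right)^{2} = \left(1 - 62\right)^{2} = \left(-61\right)^{2} = 3721$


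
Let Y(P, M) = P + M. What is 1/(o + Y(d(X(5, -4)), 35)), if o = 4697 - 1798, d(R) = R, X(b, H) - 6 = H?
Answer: 1/2936 ≈ 0.00034060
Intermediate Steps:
X(b, H) = 6 + H
Y(P, M) = M + P
o = 2899
1/(o + Y(d(X(5, -4)), 35)) = 1/(2899 + (35 + (6 - 4))) = 1/(2899 + (35 + 2)) = 1/(2899 + 37) = 1/2936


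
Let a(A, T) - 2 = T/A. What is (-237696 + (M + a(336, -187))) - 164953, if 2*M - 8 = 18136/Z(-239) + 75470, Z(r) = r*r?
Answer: -7003561350427/19192656 ≈ -3.6491e+5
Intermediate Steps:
a(A, T) = 2 + T/A
Z(r) = r²
M = 2155698487/57121 (M = 4 + (18136/((-239)²) + 75470)/2 = 4 + (18136/57121 + 75470)/2 = 4 + (½)*(4310940006/57121) = 4 + 2155470003/57121 = 2155698487/57121 ≈ 37739.)
(-237696 + (M + a(336, -187))) - 164953 = (-237696 + (2155698487/57121 + (2 - 187/336))) - 164953 = (-237696 + (2155698487/57121 + 485/336)) - 164953 = (-237696 + 724342395317/19192656) - 164953 = -3837675165259/19192656 - 164953 = -7003561350427/19192656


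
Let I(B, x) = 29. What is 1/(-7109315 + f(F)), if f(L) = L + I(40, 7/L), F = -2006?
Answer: -1/7111292 ≈ -1.4062e-7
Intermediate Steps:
f(L) = 29 + L (f(L) = L + 29 = 29 + L)
1/(-7109315 + f(F)) = 1/(-7109315 + (29 - 2006)) = 1/(-7109315 - 1977) = 1/(-7111292) = -1/7111292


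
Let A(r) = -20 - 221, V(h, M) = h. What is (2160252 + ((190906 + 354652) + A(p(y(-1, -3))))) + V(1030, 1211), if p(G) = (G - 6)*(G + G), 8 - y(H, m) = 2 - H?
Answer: 2706599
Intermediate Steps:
y(H, m) = 6 + H (y(H, m) = 8 - (2 - H) = 8 + (-2 + H) = 6 + H)
p(G) = 2*G*(-6 + G) (p(G) = (-6 + G)*(2*G) = 2*G*(-6 + G))
A(r) = -241
(2160252 + ((190906 + 354652) + A(p(y(-1, -3))))) + V(1030, 1211) = (2160252 + ((190906 + 354652) - 241)) + 1030 = (2160252 + (545558 - 241)) + 1030 = (2160252 + 545317) + 1030 = 2705569 + 1030 = 2706599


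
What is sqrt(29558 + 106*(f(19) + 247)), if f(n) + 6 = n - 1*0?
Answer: sqrt(57118) ≈ 238.99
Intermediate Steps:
f(n) = -6 + n (f(n) = -6 + (n - 1*0) = -6 + (n + 0) = -6 + n)
sqrt(29558 + 106*(f(19) + 247)) = sqrt(29558 + 106*((-6 + 19) + 247)) = sqrt(29558 + 106*(13 + 247)) = sqrt(29558 + 106*260) = sqrt(29558 + 27560) = sqrt(57118)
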